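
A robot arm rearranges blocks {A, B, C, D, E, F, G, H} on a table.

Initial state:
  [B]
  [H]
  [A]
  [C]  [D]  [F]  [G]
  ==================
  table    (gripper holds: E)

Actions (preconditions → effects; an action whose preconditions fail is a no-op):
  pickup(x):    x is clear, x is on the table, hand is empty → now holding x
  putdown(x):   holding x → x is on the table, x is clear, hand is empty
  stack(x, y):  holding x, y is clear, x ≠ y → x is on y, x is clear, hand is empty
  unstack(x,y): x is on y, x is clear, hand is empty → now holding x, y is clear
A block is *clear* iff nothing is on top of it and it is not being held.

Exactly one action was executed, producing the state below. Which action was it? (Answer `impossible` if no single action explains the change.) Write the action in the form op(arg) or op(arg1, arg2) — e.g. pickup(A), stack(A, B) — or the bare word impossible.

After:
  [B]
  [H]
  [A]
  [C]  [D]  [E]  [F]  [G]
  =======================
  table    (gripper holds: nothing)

putdown(E)

target: towers=[C/A/H/B; D; E; F; G] holding=-
        putdown(E) → towers=[C/A/H/B; D; E; F; G] holding=-  ← match
       stack(E, G) → towers=[C/A/H/B; D; F; G/E] holding=-
       stack(E, B) → towers=[C/A/H/B/E; D; F; G] holding=-
       stack(E, F) → towers=[C/A/H/B; D; F/E; G] holding=-
       stack(E, D) → towers=[C/A/H/B; D/E; F; G] holding=-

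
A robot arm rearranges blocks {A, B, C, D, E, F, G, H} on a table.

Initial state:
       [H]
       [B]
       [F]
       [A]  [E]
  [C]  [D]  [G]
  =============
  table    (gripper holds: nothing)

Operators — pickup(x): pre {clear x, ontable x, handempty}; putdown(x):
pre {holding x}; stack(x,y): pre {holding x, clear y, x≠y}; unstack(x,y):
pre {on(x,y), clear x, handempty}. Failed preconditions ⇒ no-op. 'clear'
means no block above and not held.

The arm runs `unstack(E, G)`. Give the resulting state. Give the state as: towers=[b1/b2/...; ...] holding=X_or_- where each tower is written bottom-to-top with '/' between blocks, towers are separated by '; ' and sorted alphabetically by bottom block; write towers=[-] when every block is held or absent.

before: towers=[C; D/A/F/B/H; G/E] holding=-
pre[unstack(E, G)]: on(E,G) yes, clear(E) yes, handempty yes
all met → apply unstack(E, G)
after:  towers=[C; D/A/F/B/H; G] holding=E

towers=[C; D/A/F/B/H; G] holding=E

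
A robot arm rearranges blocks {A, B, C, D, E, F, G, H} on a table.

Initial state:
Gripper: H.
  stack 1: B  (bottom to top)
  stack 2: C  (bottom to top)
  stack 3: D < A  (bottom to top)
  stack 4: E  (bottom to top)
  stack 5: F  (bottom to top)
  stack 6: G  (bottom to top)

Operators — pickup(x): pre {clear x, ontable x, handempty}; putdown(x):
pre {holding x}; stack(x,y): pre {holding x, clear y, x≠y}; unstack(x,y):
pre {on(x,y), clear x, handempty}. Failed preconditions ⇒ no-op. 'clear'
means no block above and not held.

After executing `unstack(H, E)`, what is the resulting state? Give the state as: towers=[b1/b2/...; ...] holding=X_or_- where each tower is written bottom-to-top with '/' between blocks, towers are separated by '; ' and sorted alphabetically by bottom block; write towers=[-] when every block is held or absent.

towers=[B; C; D/A; E; F; G] holding=H

before: towers=[B; C; D/A; E; F; G] holding=H
pre[unstack(H, E)]: on(H,E) fail, clear(H) fail, handempty fail
on(H,E), clear(H), handempty unmet → unstack(H, E) is a no-op
after:  towers=[B; C; D/A; E; F; G] holding=H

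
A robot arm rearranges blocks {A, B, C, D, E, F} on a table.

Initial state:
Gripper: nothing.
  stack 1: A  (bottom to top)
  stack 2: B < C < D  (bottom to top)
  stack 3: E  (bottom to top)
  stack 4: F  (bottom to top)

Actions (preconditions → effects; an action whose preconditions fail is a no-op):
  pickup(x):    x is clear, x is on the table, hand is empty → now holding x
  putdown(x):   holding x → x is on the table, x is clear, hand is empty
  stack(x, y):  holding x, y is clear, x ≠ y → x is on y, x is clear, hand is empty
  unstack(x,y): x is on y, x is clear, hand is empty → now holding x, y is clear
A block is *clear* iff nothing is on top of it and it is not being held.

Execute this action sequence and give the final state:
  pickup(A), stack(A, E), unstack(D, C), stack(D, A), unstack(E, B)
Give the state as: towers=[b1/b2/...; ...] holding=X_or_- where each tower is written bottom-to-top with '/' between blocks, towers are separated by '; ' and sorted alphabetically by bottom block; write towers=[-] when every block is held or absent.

towers=[B/C; E/A/D; F] holding=-

step 1 (pickup(A)): towers=[B/C/D; E; F] holding=A
step 2 (stack(A, E)): towers=[B/C/D; E/A; F] holding=-
step 3 (unstack(D, C)): towers=[B/C; E/A; F] holding=D
step 4 (stack(D, A)): towers=[B/C; E/A/D; F] holding=-
step 5 (unstack(E, B)) [no-op]: towers=[B/C; E/A/D; F] holding=-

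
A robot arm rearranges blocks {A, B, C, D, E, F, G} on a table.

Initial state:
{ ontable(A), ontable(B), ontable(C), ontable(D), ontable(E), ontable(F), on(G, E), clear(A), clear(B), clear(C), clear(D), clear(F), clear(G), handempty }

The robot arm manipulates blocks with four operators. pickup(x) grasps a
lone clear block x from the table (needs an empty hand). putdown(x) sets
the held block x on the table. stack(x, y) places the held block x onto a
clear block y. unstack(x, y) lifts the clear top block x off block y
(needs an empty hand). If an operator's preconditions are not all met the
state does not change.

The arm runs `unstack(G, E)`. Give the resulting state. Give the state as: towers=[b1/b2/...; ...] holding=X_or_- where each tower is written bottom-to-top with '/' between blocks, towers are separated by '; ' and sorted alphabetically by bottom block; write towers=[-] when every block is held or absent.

towers=[A; B; C; D; E; F] holding=G

before: towers=[A; B; C; D; E/G; F] holding=-
pre[unstack(G, E)]: on(G,E) ✓, clear(G) ✓, handempty ✓
all met → apply unstack(G, E)
after:  towers=[A; B; C; D; E; F] holding=G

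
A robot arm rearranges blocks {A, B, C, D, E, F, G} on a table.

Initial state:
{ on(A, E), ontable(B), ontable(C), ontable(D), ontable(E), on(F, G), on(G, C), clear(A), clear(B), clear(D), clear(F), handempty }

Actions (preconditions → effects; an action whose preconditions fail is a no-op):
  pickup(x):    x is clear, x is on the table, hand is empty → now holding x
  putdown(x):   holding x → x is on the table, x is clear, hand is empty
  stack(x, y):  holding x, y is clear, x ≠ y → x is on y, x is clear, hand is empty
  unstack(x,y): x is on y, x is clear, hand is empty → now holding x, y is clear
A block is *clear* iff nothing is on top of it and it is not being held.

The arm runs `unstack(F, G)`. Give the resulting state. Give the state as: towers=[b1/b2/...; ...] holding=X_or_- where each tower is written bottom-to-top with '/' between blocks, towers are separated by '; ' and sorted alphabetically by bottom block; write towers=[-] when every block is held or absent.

towers=[B; C/G; D; E/A] holding=F

before: towers=[B; C/G/F; D; E/A] holding=-
pre[unstack(F, G)]: on(F,G) yes, clear(F) yes, handempty yes
all met → apply unstack(F, G)
after:  towers=[B; C/G; D; E/A] holding=F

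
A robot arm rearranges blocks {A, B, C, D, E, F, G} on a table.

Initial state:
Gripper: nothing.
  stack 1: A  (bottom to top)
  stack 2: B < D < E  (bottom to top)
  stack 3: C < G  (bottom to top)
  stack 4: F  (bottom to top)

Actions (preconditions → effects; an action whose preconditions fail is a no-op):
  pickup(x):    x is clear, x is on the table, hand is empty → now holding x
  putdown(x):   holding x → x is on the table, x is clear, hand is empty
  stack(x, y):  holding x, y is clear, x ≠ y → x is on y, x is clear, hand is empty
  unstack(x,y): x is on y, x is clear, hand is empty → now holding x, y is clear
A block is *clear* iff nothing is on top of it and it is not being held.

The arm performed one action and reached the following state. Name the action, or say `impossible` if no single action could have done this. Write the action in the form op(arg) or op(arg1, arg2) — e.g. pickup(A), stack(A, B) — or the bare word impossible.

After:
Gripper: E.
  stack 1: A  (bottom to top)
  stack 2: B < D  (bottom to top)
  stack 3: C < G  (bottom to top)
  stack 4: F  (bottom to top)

unstack(E, D)

target: towers=[A; B/D; C/G; F] holding=E
         pickup(F) → towers=[A; B/D/E; C/G] holding=F
     unstack(G, C) → towers=[A; B/D/E; C; F] holding=G
         pickup(A) → towers=[B/D/E; C/G; F] holding=A
     unstack(E, D) → towers=[A; B/D; C/G; F] holding=E  ← match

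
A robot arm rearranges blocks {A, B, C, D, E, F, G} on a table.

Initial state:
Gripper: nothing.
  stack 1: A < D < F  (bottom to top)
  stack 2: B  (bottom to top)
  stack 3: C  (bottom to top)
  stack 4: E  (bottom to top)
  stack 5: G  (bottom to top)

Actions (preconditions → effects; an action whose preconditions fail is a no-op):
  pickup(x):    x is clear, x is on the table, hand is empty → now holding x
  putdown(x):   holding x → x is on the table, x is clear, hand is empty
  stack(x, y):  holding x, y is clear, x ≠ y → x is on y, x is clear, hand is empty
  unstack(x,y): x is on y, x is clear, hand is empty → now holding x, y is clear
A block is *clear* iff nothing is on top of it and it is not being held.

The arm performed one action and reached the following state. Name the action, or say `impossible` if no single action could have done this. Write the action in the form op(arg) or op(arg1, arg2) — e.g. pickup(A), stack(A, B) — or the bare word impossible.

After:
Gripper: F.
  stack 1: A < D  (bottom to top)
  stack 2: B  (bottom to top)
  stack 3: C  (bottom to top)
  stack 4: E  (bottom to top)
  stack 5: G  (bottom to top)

unstack(F, D)

target: towers=[A/D; B; C; E; G] holding=F
         pickup(B) → towers=[A/D/F; C; E; G] holding=B
     unstack(F, D) → towers=[A/D; B; C; E; G] holding=F  ← match
         pickup(G) → towers=[A/D/F; B; C; E] holding=G
         pickup(E) → towers=[A/D/F; B; C; G] holding=E
         pickup(C) → towers=[A/D/F; B; E; G] holding=C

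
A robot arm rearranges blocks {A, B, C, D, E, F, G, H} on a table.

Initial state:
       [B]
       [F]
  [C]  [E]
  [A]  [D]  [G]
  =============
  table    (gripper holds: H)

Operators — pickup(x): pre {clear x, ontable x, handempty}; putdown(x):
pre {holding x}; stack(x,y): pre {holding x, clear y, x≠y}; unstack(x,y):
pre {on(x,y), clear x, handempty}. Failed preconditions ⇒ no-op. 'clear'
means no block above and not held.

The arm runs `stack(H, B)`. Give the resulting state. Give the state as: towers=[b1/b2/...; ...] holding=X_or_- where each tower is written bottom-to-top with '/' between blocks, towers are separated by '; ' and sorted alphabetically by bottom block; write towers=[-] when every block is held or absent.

before: towers=[A/C; D/E/F/B; G] holding=H
pre[stack(H, B)]: holding(H) ok, clear(B) ok, H≠B ok
all met → apply stack(H, B)
after:  towers=[A/C; D/E/F/B/H; G] holding=-

towers=[A/C; D/E/F/B/H; G] holding=-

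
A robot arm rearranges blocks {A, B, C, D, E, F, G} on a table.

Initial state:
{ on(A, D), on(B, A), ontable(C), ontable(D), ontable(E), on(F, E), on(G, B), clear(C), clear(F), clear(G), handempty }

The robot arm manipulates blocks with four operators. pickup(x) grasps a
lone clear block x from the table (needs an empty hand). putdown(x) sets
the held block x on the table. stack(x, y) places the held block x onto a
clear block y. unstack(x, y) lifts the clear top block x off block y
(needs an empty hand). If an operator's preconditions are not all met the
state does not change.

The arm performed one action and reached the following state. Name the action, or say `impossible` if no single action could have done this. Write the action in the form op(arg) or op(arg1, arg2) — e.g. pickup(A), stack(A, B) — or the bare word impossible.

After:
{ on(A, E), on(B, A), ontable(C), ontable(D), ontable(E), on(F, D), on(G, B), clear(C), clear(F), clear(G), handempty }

target: towers=[C; D/F; E/A/B/G] holding=-
     unstack(F, E) → towers=[C; D/A/B/G; E] holding=F
     unstack(G, B) → towers=[C; D/A/B; E/F] holding=G
         pickup(C) → towers=[D/A/B/G; E/F] holding=C
none of the 3 applicable actions match → impossible

impossible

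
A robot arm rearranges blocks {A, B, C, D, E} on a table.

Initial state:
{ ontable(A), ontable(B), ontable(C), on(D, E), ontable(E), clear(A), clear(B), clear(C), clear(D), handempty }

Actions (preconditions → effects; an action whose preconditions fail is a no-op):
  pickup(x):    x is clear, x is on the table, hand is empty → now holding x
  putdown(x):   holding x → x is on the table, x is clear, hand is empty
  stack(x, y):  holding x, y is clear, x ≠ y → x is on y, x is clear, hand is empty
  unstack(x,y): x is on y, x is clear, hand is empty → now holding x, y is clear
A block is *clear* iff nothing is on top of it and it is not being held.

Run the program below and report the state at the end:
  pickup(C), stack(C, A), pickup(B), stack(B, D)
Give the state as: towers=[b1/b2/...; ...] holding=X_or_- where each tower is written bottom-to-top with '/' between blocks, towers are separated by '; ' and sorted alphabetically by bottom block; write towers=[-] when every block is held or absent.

towers=[A/C; E/D/B] holding=-

step 1 (pickup(C)): towers=[A; B; E/D] holding=C
step 2 (stack(C, A)): towers=[A/C; B; E/D] holding=-
step 3 (pickup(B)): towers=[A/C; E/D] holding=B
step 4 (stack(B, D)): towers=[A/C; E/D/B] holding=-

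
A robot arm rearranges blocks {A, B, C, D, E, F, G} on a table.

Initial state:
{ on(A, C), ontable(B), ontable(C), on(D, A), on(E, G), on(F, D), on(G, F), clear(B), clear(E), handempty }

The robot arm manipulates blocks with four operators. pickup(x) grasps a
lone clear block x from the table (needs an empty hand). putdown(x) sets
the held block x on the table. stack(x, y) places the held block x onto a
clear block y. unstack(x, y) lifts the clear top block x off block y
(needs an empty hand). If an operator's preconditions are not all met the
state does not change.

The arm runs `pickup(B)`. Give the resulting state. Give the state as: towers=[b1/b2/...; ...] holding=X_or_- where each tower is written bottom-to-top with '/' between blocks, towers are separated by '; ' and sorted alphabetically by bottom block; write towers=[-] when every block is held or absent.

towers=[C/A/D/F/G/E] holding=B

before: towers=[B; C/A/D/F/G/E] holding=-
pre[pickup(B)]: clear(B) ok, ontable(B) ok, handempty ok
all met → apply pickup(B)
after:  towers=[C/A/D/F/G/E] holding=B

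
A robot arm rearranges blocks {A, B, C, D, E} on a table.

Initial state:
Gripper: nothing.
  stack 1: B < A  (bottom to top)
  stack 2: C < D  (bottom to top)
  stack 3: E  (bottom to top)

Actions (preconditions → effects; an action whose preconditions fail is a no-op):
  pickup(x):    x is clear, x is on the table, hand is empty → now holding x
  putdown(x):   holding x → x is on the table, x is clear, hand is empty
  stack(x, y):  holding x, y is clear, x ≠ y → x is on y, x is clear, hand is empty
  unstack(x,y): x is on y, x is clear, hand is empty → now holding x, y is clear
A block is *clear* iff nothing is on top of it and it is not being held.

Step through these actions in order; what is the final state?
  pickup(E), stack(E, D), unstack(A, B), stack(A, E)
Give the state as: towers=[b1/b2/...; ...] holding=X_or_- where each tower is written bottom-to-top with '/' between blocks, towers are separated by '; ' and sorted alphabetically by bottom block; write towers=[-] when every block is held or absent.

towers=[B; C/D/E/A] holding=-

step 1 (pickup(E)): towers=[B/A; C/D] holding=E
step 2 (stack(E, D)): towers=[B/A; C/D/E] holding=-
step 3 (unstack(A, B)): towers=[B; C/D/E] holding=A
step 4 (stack(A, E)): towers=[B; C/D/E/A] holding=-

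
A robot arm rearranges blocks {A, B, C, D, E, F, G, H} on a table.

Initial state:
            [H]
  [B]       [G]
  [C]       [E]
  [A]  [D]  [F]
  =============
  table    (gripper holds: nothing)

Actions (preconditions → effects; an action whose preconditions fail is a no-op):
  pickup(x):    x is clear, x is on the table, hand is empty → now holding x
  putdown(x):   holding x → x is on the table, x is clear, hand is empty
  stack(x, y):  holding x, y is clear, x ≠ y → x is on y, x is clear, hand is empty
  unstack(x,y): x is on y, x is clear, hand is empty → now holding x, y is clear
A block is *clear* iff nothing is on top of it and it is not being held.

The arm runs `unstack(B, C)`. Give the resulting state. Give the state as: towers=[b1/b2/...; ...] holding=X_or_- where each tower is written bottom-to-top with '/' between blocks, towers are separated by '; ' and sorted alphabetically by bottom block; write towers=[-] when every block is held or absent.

towers=[A/C; D; F/E/G/H] holding=B

before: towers=[A/C/B; D; F/E/G/H] holding=-
pre[unstack(B, C)]: on(B,C) yes, clear(B) yes, handempty yes
all met → apply unstack(B, C)
after:  towers=[A/C; D; F/E/G/H] holding=B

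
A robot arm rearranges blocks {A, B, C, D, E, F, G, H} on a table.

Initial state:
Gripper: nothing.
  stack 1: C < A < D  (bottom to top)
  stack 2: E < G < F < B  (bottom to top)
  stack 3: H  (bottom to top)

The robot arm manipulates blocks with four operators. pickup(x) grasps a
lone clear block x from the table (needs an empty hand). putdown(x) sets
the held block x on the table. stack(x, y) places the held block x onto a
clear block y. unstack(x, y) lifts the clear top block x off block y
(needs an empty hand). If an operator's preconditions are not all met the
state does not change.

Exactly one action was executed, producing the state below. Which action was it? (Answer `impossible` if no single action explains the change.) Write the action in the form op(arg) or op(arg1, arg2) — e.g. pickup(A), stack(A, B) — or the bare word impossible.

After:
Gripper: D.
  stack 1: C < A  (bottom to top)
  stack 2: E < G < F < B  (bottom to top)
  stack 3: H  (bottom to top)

unstack(D, A)

target: towers=[C/A; E/G/F/B; H] holding=D
         pickup(H) → towers=[C/A/D; E/G/F/B] holding=H
     unstack(B, F) → towers=[C/A/D; E/G/F; H] holding=B
     unstack(D, A) → towers=[C/A; E/G/F/B; H] holding=D  ← match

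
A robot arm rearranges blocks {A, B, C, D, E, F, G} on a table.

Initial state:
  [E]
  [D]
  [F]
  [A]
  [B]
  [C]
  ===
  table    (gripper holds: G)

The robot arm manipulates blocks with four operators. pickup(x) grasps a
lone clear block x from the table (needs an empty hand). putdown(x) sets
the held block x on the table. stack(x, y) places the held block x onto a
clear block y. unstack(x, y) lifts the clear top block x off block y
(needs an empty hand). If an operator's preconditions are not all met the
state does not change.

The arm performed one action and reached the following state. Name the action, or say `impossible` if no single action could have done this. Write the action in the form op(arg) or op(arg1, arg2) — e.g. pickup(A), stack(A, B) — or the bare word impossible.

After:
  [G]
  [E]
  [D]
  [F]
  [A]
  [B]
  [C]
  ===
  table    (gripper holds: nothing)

target: towers=[C/B/A/F/D/E/G] holding=-
        putdown(G) → towers=[C/B/A/F/D/E; G] holding=-
       stack(G, E) → towers=[C/B/A/F/D/E/G] holding=-  ← match

stack(G, E)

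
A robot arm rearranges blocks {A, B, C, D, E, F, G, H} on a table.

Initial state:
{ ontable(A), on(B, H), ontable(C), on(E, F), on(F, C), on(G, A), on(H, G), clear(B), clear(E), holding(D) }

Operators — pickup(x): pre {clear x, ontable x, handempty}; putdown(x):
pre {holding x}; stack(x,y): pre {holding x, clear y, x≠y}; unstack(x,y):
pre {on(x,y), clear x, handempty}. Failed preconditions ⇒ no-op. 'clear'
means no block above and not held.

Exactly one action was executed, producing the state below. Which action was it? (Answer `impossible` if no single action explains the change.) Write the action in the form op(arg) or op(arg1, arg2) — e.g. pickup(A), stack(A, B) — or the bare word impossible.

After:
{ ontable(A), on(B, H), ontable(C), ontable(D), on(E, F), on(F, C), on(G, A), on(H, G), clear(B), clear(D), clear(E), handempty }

target: towers=[A/G/H/B; C/F/E; D] holding=-
        putdown(D) → towers=[A/G/H/B; C/F/E; D] holding=-  ← match
       stack(D, E) → towers=[A/G/H/B; C/F/E/D] holding=-
       stack(D, B) → towers=[A/G/H/B/D; C/F/E] holding=-

putdown(D)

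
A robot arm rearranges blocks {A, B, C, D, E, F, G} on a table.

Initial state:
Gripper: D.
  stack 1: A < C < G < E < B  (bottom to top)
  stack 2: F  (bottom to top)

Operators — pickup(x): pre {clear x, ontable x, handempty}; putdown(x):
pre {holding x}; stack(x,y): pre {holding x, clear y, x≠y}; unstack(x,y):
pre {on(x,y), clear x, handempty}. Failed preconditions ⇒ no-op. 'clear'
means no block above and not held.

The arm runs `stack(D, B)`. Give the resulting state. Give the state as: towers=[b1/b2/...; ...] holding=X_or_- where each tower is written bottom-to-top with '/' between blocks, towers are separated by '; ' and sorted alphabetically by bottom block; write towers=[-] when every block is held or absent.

before: towers=[A/C/G/E/B; F] holding=D
pre[stack(D, B)]: holding(D) ok, clear(B) ok, D≠B ok
all met → apply stack(D, B)
after:  towers=[A/C/G/E/B/D; F] holding=-

towers=[A/C/G/E/B/D; F] holding=-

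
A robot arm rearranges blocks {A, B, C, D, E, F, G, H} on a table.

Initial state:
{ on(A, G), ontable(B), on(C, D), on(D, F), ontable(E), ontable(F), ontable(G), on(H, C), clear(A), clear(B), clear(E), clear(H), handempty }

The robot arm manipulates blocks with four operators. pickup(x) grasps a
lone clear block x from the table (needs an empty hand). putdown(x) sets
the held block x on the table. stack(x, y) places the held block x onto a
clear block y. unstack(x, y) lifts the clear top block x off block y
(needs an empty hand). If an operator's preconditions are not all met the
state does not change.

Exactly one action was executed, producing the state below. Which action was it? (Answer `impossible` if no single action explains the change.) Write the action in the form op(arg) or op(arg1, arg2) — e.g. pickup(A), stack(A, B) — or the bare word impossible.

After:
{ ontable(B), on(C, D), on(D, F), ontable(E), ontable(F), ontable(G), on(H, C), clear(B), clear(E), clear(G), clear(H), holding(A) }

unstack(A, G)

target: towers=[B; E; F/D/C/H; G] holding=A
     unstack(A, G) → towers=[B; E; F/D/C/H; G] holding=A  ← match
         pickup(E) → towers=[B; F/D/C/H; G/A] holding=E
     unstack(H, C) → towers=[B; E; F/D/C; G/A] holding=H
         pickup(B) → towers=[E; F/D/C/H; G/A] holding=B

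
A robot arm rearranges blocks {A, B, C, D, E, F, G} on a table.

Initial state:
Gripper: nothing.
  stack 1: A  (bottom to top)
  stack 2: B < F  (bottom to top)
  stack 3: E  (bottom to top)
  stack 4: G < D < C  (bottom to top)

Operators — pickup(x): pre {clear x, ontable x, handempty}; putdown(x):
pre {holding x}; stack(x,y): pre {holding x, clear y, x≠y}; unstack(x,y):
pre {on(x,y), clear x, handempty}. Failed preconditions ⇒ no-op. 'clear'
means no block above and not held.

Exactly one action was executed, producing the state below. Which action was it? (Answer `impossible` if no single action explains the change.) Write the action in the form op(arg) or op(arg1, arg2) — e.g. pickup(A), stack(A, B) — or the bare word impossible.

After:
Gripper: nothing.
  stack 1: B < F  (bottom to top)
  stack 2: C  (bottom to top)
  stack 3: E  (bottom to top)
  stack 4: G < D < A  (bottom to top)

target: towers=[B/F; C; E; G/D/A] holding=-
     unstack(F, B) → towers=[A; B; E; G/D/C] holding=F
         pickup(A) → towers=[B/F; E; G/D/C] holding=A
         pickup(E) → towers=[A; B/F; G/D/C] holding=E
     unstack(C, D) → towers=[A; B/F; E; G/D] holding=C
none of the 4 applicable actions match → impossible

impossible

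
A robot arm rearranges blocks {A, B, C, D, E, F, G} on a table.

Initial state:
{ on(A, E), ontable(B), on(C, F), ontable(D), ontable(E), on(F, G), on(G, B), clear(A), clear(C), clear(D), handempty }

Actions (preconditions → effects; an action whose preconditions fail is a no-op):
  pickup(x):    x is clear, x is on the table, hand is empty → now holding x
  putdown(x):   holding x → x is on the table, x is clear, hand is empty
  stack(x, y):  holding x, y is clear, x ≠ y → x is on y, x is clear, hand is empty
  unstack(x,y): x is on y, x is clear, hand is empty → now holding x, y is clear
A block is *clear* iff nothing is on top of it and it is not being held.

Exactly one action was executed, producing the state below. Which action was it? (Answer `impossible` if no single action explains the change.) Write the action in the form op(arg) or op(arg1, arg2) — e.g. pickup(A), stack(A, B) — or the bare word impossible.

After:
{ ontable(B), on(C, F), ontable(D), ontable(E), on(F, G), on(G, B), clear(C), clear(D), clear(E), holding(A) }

unstack(A, E)

target: towers=[B/G/F/C; D; E] holding=A
         pickup(D) → towers=[B/G/F/C; E/A] holding=D
     unstack(A, E) → towers=[B/G/F/C; D; E] holding=A  ← match
     unstack(C, F) → towers=[B/G/F; D; E/A] holding=C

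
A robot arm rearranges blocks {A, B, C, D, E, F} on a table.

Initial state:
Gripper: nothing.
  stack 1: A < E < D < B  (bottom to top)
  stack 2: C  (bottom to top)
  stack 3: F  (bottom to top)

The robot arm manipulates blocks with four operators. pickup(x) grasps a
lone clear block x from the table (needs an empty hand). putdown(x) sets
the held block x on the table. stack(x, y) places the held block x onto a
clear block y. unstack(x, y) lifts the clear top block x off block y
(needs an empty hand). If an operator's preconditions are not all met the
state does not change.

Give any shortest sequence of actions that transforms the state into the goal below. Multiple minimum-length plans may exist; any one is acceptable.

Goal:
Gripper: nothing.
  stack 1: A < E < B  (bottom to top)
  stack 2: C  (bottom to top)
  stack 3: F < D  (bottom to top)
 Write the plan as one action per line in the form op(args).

step 1 (unstack(B, D)): towers=[A/E/D; C; F] holding=B
step 2 (putdown(B)): towers=[A/E/D; B; C; F] holding=-
step 3 (unstack(D, E)): towers=[A/E; B; C; F] holding=D
step 4 (stack(D, F)): towers=[A/E; B; C; F/D] holding=-
step 5 (pickup(B)): towers=[A/E; C; F/D] holding=B
step 6 (stack(B, E)): towers=[A/E/B; C; F/D] holding=-
goal check: towers=[A/E/B; C; F/D] holding=- — reached (length 6, optimal by BFS)

unstack(B, D)
putdown(B)
unstack(D, E)
stack(D, F)
pickup(B)
stack(B, E)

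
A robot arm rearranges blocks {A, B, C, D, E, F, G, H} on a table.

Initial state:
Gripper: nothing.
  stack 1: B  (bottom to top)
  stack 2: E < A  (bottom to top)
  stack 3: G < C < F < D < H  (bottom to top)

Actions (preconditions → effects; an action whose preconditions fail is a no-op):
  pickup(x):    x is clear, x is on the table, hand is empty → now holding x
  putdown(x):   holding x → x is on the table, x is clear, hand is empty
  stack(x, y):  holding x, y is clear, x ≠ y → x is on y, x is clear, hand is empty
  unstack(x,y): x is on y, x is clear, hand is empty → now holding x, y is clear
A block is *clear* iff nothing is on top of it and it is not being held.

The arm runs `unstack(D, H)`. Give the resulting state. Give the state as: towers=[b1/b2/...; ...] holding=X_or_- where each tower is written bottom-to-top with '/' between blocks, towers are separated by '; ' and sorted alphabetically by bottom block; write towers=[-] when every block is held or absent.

towers=[B; E/A; G/C/F/D/H] holding=-

before: towers=[B; E/A; G/C/F/D/H] holding=-
pre[unstack(D, H)]: on(D,H) no, clear(D) no, handempty yes
on(D,H), clear(D) unmet → unstack(D, H) is a no-op
after:  towers=[B; E/A; G/C/F/D/H] holding=-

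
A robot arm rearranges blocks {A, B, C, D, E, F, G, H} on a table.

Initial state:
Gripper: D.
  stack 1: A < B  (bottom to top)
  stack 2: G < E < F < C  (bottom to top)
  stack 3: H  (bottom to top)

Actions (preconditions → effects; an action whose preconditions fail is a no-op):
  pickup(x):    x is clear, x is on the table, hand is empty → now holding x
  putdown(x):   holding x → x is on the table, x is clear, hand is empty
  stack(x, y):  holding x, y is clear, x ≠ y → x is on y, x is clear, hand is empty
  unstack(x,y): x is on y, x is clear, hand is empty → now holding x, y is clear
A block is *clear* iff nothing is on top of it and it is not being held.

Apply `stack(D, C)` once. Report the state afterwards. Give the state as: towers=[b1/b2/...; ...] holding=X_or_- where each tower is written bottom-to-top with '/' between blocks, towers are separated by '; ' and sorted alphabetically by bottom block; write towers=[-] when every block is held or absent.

before: towers=[A/B; G/E/F/C; H] holding=D
pre[stack(D, C)]: holding(D) yes, clear(C) yes, D≠C yes
all met → apply stack(D, C)
after:  towers=[A/B; G/E/F/C/D; H] holding=-

towers=[A/B; G/E/F/C/D; H] holding=-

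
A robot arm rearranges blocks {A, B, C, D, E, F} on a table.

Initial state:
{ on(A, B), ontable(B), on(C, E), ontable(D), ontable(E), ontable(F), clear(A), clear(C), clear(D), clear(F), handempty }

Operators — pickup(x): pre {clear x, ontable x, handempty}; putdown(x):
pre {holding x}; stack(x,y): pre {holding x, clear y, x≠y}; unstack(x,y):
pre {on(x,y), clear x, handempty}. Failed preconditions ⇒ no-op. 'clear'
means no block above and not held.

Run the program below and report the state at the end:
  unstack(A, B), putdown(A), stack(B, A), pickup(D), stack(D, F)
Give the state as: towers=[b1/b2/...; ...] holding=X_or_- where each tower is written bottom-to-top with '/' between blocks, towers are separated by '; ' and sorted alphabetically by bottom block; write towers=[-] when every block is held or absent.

step 1 (unstack(A, B)): towers=[B; D; E/C; F] holding=A
step 2 (putdown(A)): towers=[A; B; D; E/C; F] holding=-
step 3 (stack(B, A)) [no-op]: towers=[A; B; D; E/C; F] holding=-
step 4 (pickup(D)): towers=[A; B; E/C; F] holding=D
step 5 (stack(D, F)): towers=[A; B; E/C; F/D] holding=-

towers=[A; B; E/C; F/D] holding=-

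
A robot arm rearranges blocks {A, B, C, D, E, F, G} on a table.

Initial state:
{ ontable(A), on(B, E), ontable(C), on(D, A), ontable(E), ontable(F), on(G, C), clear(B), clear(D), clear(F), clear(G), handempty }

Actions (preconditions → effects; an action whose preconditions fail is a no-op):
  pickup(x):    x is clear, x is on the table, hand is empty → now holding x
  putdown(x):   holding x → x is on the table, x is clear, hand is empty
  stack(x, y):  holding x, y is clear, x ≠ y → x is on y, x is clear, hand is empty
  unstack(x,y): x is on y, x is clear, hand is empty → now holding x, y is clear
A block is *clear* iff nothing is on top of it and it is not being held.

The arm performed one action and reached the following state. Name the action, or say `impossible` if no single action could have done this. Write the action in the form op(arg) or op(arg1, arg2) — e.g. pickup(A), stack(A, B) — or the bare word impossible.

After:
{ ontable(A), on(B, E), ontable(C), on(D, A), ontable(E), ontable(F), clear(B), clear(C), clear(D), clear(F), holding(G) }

target: towers=[A/D; C; E/B; F] holding=G
     unstack(B, E) → towers=[A/D; C/G; E; F] holding=B
         pickup(F) → towers=[A/D; C/G; E/B] holding=F
     unstack(G, C) → towers=[A/D; C; E/B; F] holding=G  ← match
     unstack(D, A) → towers=[A; C/G; E/B; F] holding=D

unstack(G, C)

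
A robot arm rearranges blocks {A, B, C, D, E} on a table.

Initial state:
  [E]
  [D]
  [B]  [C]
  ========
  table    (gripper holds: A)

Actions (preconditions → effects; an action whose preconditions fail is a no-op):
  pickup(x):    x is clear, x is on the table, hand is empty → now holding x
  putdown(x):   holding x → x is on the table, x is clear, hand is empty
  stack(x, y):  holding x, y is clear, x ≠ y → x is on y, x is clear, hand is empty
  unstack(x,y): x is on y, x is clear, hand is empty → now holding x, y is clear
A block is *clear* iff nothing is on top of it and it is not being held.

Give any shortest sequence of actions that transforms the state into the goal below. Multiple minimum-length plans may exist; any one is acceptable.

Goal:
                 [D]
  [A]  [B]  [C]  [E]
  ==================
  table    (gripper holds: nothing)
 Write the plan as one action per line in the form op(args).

step 1 (putdown(A)): towers=[A; B/D/E; C] holding=-
step 2 (unstack(E, D)): towers=[A; B/D; C] holding=E
step 3 (putdown(E)): towers=[A; B/D; C; E] holding=-
step 4 (unstack(D, B)): towers=[A; B; C; E] holding=D
step 5 (stack(D, E)): towers=[A; B; C; E/D] holding=-
goal check: towers=[A; B; C; E/D] holding=- — reached (length 5, optimal by BFS)

putdown(A)
unstack(E, D)
putdown(E)
unstack(D, B)
stack(D, E)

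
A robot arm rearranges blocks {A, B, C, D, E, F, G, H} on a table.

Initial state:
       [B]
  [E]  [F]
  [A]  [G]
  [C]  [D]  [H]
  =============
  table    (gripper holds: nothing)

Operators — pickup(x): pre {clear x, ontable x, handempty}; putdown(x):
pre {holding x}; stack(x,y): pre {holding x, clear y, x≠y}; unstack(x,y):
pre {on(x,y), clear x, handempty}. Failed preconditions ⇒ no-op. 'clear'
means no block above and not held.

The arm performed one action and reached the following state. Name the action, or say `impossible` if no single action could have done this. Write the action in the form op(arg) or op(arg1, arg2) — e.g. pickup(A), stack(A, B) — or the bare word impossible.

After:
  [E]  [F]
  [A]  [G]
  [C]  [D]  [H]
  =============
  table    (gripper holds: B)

target: towers=[C/A/E; D/G/F; H] holding=B
     unstack(E, A) → towers=[C/A; D/G/F/B; H] holding=E
         pickup(H) → towers=[C/A/E; D/G/F/B] holding=H
     unstack(B, F) → towers=[C/A/E; D/G/F; H] holding=B  ← match

unstack(B, F)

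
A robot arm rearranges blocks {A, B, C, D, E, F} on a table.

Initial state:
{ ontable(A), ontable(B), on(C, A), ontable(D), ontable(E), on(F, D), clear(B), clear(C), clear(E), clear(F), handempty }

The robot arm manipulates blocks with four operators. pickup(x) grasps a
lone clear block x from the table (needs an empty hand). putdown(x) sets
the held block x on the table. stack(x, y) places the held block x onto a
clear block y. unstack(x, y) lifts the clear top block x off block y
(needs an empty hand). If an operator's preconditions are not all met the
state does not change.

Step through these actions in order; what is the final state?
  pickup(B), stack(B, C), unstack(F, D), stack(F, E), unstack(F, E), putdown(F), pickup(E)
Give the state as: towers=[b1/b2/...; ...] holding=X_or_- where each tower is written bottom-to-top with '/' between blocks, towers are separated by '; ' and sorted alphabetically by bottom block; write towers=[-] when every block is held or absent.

step 1 (pickup(B)): towers=[A/C; D/F; E] holding=B
step 2 (stack(B, C)): towers=[A/C/B; D/F; E] holding=-
step 3 (unstack(F, D)): towers=[A/C/B; D; E] holding=F
step 4 (stack(F, E)): towers=[A/C/B; D; E/F] holding=-
step 5 (unstack(F, E)): towers=[A/C/B; D; E] holding=F
step 6 (putdown(F)): towers=[A/C/B; D; E; F] holding=-
step 7 (pickup(E)): towers=[A/C/B; D; F] holding=E

towers=[A/C/B; D; F] holding=E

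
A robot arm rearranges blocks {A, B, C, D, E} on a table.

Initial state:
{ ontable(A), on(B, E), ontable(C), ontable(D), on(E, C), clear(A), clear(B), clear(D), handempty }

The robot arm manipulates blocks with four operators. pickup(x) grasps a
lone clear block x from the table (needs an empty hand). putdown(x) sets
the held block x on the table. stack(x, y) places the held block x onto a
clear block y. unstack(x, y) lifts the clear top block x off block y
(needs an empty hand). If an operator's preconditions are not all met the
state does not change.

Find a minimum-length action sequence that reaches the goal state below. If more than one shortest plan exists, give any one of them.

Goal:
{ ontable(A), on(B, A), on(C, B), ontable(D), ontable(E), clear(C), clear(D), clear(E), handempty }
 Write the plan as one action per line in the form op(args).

step 1 (unstack(B, E)): towers=[A; C/E; D] holding=B
step 2 (stack(B, A)): towers=[A/B; C/E; D] holding=-
step 3 (unstack(E, C)): towers=[A/B; C; D] holding=E
step 4 (putdown(E)): towers=[A/B; C; D; E] holding=-
step 5 (pickup(C)): towers=[A/B; D; E] holding=C
step 6 (stack(C, B)): towers=[A/B/C; D; E] holding=-
goal check: towers=[A/B/C; D; E] holding=- — reached (length 6, optimal by BFS)

unstack(B, E)
stack(B, A)
unstack(E, C)
putdown(E)
pickup(C)
stack(C, B)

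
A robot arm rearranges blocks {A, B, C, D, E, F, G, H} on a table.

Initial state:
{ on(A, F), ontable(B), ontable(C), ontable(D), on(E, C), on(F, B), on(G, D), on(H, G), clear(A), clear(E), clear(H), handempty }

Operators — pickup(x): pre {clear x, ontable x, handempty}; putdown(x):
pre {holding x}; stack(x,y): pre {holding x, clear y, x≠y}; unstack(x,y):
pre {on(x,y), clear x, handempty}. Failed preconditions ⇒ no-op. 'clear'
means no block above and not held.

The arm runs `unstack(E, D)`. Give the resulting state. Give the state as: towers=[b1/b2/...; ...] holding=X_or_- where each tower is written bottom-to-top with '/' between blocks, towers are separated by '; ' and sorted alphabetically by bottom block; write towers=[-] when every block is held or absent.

before: towers=[B/F/A; C/E; D/G/H] holding=-
pre[unstack(E, D)]: on(E,D) fail, clear(E) ok, handempty ok
on(E,D) unmet → unstack(E, D) is a no-op
after:  towers=[B/F/A; C/E; D/G/H] holding=-

towers=[B/F/A; C/E; D/G/H] holding=-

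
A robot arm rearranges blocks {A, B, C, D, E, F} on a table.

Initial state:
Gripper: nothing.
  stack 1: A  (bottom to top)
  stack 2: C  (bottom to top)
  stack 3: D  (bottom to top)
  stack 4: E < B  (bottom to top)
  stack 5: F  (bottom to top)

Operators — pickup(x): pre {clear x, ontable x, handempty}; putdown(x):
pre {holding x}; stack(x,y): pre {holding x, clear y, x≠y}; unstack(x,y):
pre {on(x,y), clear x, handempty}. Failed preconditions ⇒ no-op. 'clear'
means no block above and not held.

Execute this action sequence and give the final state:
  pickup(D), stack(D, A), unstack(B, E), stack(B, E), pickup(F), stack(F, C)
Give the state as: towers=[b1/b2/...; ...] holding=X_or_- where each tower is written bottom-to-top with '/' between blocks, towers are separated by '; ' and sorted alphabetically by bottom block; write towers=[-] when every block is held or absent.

step 1 (pickup(D)): towers=[A; C; E/B; F] holding=D
step 2 (stack(D, A)): towers=[A/D; C; E/B; F] holding=-
step 3 (unstack(B, E)): towers=[A/D; C; E; F] holding=B
step 4 (stack(B, E)): towers=[A/D; C; E/B; F] holding=-
step 5 (pickup(F)): towers=[A/D; C; E/B] holding=F
step 6 (stack(F, C)): towers=[A/D; C/F; E/B] holding=-

towers=[A/D; C/F; E/B] holding=-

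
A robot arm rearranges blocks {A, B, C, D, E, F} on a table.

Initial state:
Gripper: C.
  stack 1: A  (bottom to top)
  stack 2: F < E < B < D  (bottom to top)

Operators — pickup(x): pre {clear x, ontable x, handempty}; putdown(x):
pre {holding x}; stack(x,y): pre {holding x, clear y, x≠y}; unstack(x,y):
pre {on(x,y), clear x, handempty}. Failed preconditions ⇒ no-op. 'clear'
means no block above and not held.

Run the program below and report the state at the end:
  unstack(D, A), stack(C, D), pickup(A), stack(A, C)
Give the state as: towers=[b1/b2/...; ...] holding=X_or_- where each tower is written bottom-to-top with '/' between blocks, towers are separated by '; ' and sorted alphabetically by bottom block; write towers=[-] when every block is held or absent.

towers=[F/E/B/D/C/A] holding=-

step 1 (unstack(D, A)) [no-op]: towers=[A; F/E/B/D] holding=C
step 2 (stack(C, D)): towers=[A; F/E/B/D/C] holding=-
step 3 (pickup(A)): towers=[F/E/B/D/C] holding=A
step 4 (stack(A, C)): towers=[F/E/B/D/C/A] holding=-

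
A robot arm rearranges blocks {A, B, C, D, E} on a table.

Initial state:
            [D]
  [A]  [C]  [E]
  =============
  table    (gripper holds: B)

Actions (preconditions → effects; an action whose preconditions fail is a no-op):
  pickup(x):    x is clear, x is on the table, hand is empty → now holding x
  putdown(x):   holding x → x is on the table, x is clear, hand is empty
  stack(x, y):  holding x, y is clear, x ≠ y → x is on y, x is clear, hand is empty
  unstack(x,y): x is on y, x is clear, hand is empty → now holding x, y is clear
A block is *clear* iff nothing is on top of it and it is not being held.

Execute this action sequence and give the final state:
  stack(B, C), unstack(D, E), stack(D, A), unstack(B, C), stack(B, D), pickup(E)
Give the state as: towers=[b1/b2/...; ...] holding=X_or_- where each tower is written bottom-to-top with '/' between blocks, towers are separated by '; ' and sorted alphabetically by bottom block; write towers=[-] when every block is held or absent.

towers=[A/D/B; C] holding=E

step 1 (stack(B, C)): towers=[A; C/B; E/D] holding=-
step 2 (unstack(D, E)): towers=[A; C/B; E] holding=D
step 3 (stack(D, A)): towers=[A/D; C/B; E] holding=-
step 4 (unstack(B, C)): towers=[A/D; C; E] holding=B
step 5 (stack(B, D)): towers=[A/D/B; C; E] holding=-
step 6 (pickup(E)): towers=[A/D/B; C] holding=E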